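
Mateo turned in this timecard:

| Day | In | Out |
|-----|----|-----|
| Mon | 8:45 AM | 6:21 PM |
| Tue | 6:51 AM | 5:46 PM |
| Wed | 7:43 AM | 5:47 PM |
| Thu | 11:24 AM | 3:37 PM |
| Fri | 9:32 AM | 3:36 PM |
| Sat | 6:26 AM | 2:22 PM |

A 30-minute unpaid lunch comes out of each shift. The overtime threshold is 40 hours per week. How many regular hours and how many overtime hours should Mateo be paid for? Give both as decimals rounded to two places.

Regular 40.00 hours, overtime 5.80 hours

Mon: 8:45 AM–6:21 PM = 9 h 36 min; less 30 min break → 9 h 6 min
Tue: 6:51 AM–5:46 PM = 10 h 55 min; less 30 min break → 10 h 25 min
Wed: 7:43 AM–5:47 PM = 10 h 4 min; less 30 min break → 9 h 34 min
Thu: 11:24 AM–3:37 PM = 4 h 13 min; less 30 min break → 3 h 43 min
Fri: 9:32 AM–3:36 PM = 6 h 4 min; less 30 min break → 5 h 34 min
Sat: 6:26 AM–2:22 PM = 7 h 56 min; less 30 min break → 7 h 26 min
Total worked: 45 h 48 min = 45.80 h.
Threshold 40 h → overtime 5 h 48 min, regular 40 h 0 min.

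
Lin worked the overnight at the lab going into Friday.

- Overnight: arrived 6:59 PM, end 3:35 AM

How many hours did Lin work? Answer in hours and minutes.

Overnight: 6:59 PM → midnight = 5 h 1 min; midnight → 3:35 AM = 3 h 35 min; span 8 h 36 min

8 h 36 min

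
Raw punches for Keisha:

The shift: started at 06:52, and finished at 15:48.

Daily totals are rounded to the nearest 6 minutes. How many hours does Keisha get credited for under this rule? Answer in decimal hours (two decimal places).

The shift: 06:52–15:48 = 8 h 56 min → rounds to 8 h 54 min

8.90 hours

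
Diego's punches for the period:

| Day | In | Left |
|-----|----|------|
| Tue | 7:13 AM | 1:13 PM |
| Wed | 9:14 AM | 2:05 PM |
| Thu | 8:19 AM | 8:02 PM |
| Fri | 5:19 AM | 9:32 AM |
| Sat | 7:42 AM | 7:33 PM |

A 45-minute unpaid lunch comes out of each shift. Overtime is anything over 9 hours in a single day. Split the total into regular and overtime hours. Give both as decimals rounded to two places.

Tue: 7:13 AM–1:13 PM = 6 h 0 min; less 45 min break → 5 h 15 min
Wed: 9:14 AM–2:05 PM = 4 h 51 min; less 45 min break → 4 h 6 min
Thu: 8:19 AM–8:02 PM = 11 h 43 min; less 45 min break → 10 h 58 min
Fri: 5:19 AM–9:32 AM = 4 h 13 min; less 45 min break → 3 h 28 min
Sat: 7:42 AM–7:33 PM = 11 h 51 min; less 45 min break → 11 h 6 min
Tue reg 5 h 15 min / OT 0 h 0 min; Wed reg 4 h 6 min / OT 0 h 0 min; Thu reg 9 h 0 min / OT 1 h 58 min; Fri reg 3 h 28 min / OT 0 h 0 min; Sat reg 9 h 0 min / OT 2 h 6 min.
Totals: regular 30 h 49 min, overtime 4 h 4 min.

Regular 30.82 hours, overtime 4.07 hours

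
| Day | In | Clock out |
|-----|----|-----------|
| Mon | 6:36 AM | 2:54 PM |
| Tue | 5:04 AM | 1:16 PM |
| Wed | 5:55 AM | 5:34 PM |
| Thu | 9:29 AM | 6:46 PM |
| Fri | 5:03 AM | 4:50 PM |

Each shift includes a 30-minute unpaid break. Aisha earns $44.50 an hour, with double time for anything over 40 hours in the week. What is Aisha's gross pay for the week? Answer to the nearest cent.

Mon: 6:36 AM–2:54 PM = 8 h 18 min; less 30 min break → 7 h 48 min
Tue: 5:04 AM–1:16 PM = 8 h 12 min; less 30 min break → 7 h 42 min
Wed: 5:55 AM–5:34 PM = 11 h 39 min; less 30 min break → 11 h 9 min
Thu: 9:29 AM–6:46 PM = 9 h 17 min; less 30 min break → 8 h 47 min
Fri: 5:03 AM–4:50 PM = 11 h 47 min; less 30 min break → 11 h 17 min
Total worked: 46 h 43 min = 2803 min.
Regular 40 h 0 min = 2400 min at $44.50/h; overtime 6 h 43 min = 403 min at $89.00/h.
Pay = (2400 × $44.50 + 403 × $89.00) ÷ 60 = $2377.78.

$2377.78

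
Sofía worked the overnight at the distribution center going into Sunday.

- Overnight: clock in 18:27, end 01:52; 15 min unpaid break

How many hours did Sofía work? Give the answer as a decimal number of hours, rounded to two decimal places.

Overnight: 18:27 → midnight = 5 h 33 min; midnight → 01:52 = 1 h 52 min; span 7 h 25 min; less 15 min break → 7 h 10 min

7.17 hours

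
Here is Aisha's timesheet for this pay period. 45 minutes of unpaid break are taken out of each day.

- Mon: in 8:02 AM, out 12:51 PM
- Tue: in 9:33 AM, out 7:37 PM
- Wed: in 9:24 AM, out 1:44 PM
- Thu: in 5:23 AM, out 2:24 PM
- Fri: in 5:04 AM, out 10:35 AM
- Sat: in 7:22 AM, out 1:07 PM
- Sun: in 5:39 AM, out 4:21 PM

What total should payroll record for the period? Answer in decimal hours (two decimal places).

Mon: 8:02 AM–12:51 PM = 4 h 49 min; less 45 min break → 4 h 4 min
Tue: 9:33 AM–7:37 PM = 10 h 4 min; less 45 min break → 9 h 19 min
Wed: 9:24 AM–1:44 PM = 4 h 20 min; less 45 min break → 3 h 35 min
Thu: 5:23 AM–2:24 PM = 9 h 1 min; less 45 min break → 8 h 16 min
Fri: 5:04 AM–10:35 AM = 5 h 31 min; less 45 min break → 4 h 46 min
Sat: 7:22 AM–1:07 PM = 5 h 45 min; less 45 min break → 5 h 0 min
Sun: 5:39 AM–4:21 PM = 10 h 42 min; less 45 min break → 9 h 57 min
Total: 4 h 4 min + 9 h 19 min + 3 h 35 min + 8 h 16 min + 4 h 46 min + 5 h 0 min + 9 h 57 min = 44 h 57 min.

44.95 hours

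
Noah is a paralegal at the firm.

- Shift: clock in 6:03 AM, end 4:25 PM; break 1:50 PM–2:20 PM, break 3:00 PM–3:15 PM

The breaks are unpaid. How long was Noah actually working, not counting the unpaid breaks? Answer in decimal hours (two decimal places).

9.62 hours

Shift: 6:03 AM–4:25 PM = 10 h 22 min; less 45 min break → 9 h 37 min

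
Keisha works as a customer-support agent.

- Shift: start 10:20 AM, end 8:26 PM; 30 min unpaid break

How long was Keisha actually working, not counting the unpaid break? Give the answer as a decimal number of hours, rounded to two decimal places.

9.60 hours

Shift: 10:20 AM–8:26 PM = 10 h 6 min; less 30 min break → 9 h 36 min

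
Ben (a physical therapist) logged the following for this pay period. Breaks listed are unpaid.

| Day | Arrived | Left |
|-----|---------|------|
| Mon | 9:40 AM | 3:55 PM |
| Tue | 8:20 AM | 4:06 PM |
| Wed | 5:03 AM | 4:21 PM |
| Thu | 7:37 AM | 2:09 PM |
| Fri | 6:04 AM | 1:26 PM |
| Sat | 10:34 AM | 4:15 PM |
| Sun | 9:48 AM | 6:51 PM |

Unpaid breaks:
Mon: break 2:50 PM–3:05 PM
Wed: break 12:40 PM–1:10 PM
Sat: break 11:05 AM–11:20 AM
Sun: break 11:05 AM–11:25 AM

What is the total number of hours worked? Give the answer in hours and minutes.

Mon: 9:40 AM–3:55 PM = 6 h 15 min; less 15 min break → 6 h 0 min
Tue: 8:20 AM–4:06 PM = 7 h 46 min
Wed: 5:03 AM–4:21 PM = 11 h 18 min; less 30 min break → 10 h 48 min
Thu: 7:37 AM–2:09 PM = 6 h 32 min
Fri: 6:04 AM–1:26 PM = 7 h 22 min
Sat: 10:34 AM–4:15 PM = 5 h 41 min; less 15 min break → 5 h 26 min
Sun: 9:48 AM–6:51 PM = 9 h 3 min; less 20 min break → 8 h 43 min
Total: 6 h 0 min + 7 h 46 min + 10 h 48 min + 6 h 32 min + 7 h 22 min + 5 h 26 min + 8 h 43 min = 52 h 37 min.

52 h 37 min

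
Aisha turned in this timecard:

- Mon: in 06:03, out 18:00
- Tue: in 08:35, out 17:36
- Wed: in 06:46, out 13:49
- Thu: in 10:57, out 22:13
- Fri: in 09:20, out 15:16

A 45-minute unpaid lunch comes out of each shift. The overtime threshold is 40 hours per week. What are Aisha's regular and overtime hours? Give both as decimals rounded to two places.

Regular 40.00 hours, overtime 1.47 hours

Mon: 06:03–18:00 = 11 h 57 min; less 45 min break → 11 h 12 min
Tue: 08:35–17:36 = 9 h 1 min; less 45 min break → 8 h 16 min
Wed: 06:46–13:49 = 7 h 3 min; less 45 min break → 6 h 18 min
Thu: 10:57–22:13 = 11 h 16 min; less 45 min break → 10 h 31 min
Fri: 09:20–15:16 = 5 h 56 min; less 45 min break → 5 h 11 min
Total worked: 41 h 28 min = 41.47 h.
Threshold 40 h → overtime 1 h 28 min, regular 40 h 0 min.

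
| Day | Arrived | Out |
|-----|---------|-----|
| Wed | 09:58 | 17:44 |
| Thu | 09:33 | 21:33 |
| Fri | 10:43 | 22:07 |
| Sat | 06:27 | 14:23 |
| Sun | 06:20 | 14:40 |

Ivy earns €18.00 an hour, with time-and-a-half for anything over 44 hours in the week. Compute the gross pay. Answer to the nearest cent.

Wed: 09:58–17:44 = 7 h 46 min
Thu: 09:33–21:33 = 12 h 0 min
Fri: 10:43–22:07 = 11 h 24 min
Sat: 06:27–14:23 = 7 h 56 min
Sun: 06:20–14:40 = 8 h 20 min
Total worked: 47 h 26 min = 2846 min.
Regular 44 h 0 min = 2640 min at €18.00/h; overtime 3 h 26 min = 206 min at €27.00/h.
Pay = (2640 × €18.00 + 206 × €27.00) ÷ 60 = €884.70.

€884.70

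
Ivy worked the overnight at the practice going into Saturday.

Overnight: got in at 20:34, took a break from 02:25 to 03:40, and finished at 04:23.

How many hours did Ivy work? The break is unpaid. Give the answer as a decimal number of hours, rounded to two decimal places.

6.57 hours

Overnight: 20:34 → midnight = 3 h 26 min; midnight → 04:23 = 4 h 23 min; span 7 h 49 min; less 75 min break → 6 h 34 min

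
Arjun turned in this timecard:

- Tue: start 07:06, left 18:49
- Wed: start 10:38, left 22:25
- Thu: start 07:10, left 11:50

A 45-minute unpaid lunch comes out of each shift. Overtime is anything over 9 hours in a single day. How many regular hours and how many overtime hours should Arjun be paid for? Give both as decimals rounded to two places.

Regular 21.92 hours, overtime 4.00 hours

Tue: 07:06–18:49 = 11 h 43 min; less 45 min break → 10 h 58 min
Wed: 10:38–22:25 = 11 h 47 min; less 45 min break → 11 h 2 min
Thu: 07:10–11:50 = 4 h 40 min; less 45 min break → 3 h 55 min
Tue reg 9 h 0 min / OT 1 h 58 min; Wed reg 9 h 0 min / OT 2 h 2 min; Thu reg 3 h 55 min / OT 0 h 0 min.
Totals: regular 21 h 55 min, overtime 4 h 0 min.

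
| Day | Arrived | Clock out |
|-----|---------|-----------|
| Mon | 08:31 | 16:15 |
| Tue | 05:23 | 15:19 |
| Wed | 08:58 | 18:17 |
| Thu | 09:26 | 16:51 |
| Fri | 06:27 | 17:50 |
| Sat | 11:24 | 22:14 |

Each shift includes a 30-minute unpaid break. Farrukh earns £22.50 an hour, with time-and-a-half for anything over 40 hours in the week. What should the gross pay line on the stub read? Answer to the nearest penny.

Mon: 08:31–16:15 = 7 h 44 min; less 30 min break → 7 h 14 min
Tue: 05:23–15:19 = 9 h 56 min; less 30 min break → 9 h 26 min
Wed: 08:58–18:17 = 9 h 19 min; less 30 min break → 8 h 49 min
Thu: 09:26–16:51 = 7 h 25 min; less 30 min break → 6 h 55 min
Fri: 06:27–17:50 = 11 h 23 min; less 30 min break → 10 h 53 min
Sat: 11:24–22:14 = 10 h 50 min; less 30 min break → 10 h 20 min
Total worked: 53 h 37 min = 3217 min.
Regular 40 h 0 min = 2400 min at £22.50/h; overtime 13 h 37 min = 817 min at £33.75/h.
Pay = (2400 × £22.50 + 817 × £33.75) ÷ 60 = £1359.56.

£1359.56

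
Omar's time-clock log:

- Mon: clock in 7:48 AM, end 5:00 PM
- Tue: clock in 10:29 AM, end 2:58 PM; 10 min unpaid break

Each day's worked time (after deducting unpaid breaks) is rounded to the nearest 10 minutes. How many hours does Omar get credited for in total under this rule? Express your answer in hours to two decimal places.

Mon: 7:48 AM–5:00 PM = 9 h 12 min → rounds to 9 h 10 min
Tue: 10:29 AM–2:58 PM = 4 h 29 min − 10 min = 4 h 19 min → rounds to 4 h 20 min
Total credited: 13 h 30 min.

13.50 hours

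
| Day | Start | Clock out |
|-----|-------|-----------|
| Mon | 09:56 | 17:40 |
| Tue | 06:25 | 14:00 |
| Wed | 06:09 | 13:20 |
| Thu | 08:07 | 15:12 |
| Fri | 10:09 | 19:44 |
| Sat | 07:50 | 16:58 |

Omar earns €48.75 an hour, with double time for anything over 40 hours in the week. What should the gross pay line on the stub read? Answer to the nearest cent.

Mon: 09:56–17:40 = 7 h 44 min
Tue: 06:25–14:00 = 7 h 35 min
Wed: 06:09–13:20 = 7 h 11 min
Thu: 08:07–15:12 = 7 h 5 min
Fri: 10:09–19:44 = 9 h 35 min
Sat: 07:50–16:58 = 9 h 8 min
Total worked: 48 h 18 min = 2898 min.
Regular 40 h 0 min = 2400 min at €48.75/h; overtime 8 h 18 min = 498 min at €97.50/h.
Pay = (2400 × €48.75 + 498 × €97.50) ÷ 60 = €2759.25.

€2759.25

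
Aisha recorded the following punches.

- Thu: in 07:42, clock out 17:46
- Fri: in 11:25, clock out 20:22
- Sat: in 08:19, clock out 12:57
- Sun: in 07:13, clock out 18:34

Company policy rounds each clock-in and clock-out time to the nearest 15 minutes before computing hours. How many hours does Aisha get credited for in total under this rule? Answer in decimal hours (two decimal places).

34.75 hours

Thu: in 07:42→07:45, out 17:46→17:45; 10 h 0 min
Fri: in 11:25→11:30, out 20:22→20:15; 8 h 45 min
Sat: in 08:19→08:15, out 12:57→13:00; 4 h 45 min
Sun: in 07:13→07:15, out 18:34→18:30; 11 h 15 min
Total credited: 34 h 45 min.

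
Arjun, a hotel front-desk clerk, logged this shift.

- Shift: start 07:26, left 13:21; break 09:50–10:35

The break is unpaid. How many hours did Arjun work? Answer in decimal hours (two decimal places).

Shift: 07:26–13:21 = 5 h 55 min; less 45 min break → 5 h 10 min

5.17 hours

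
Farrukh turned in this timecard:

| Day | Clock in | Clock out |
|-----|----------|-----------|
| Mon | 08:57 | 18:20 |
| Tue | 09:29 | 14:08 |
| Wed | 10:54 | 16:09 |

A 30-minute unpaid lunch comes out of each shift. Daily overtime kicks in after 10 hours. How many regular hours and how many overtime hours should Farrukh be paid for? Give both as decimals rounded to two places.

Mon: 08:57–18:20 = 9 h 23 min; less 30 min break → 8 h 53 min
Tue: 09:29–14:08 = 4 h 39 min; less 30 min break → 4 h 9 min
Wed: 10:54–16:09 = 5 h 15 min; less 30 min break → 4 h 45 min
Mon reg 8 h 53 min / OT 0 h 0 min; Tue reg 4 h 9 min / OT 0 h 0 min; Wed reg 4 h 45 min / OT 0 h 0 min.
Totals: regular 17 h 47 min, overtime 0 h 0 min.

Regular 17.78 hours, overtime 0.00 hours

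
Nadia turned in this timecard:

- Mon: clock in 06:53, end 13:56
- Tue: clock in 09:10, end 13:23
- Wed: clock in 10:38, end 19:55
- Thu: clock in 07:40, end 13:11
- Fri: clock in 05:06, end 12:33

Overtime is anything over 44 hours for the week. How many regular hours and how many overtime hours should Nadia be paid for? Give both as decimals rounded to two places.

Regular 33.52 hours, overtime 0.00 hours

Mon: 06:53–13:56 = 7 h 3 min
Tue: 09:10–13:23 = 4 h 13 min
Wed: 10:38–19:55 = 9 h 17 min
Thu: 07:40–13:11 = 5 h 31 min
Fri: 05:06–12:33 = 7 h 27 min
Total worked: 33 h 31 min = 33.52 h.
Threshold 44 h → overtime 0 h 0 min, regular 33 h 31 min.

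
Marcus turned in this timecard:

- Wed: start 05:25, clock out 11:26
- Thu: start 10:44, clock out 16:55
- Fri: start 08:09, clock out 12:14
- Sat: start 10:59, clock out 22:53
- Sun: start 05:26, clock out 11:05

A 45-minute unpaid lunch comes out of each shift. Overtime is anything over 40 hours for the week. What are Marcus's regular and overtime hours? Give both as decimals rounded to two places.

Regular 30.08 hours, overtime 0.00 hours

Wed: 05:25–11:26 = 6 h 1 min; less 45 min break → 5 h 16 min
Thu: 10:44–16:55 = 6 h 11 min; less 45 min break → 5 h 26 min
Fri: 08:09–12:14 = 4 h 5 min; less 45 min break → 3 h 20 min
Sat: 10:59–22:53 = 11 h 54 min; less 45 min break → 11 h 9 min
Sun: 05:26–11:05 = 5 h 39 min; less 45 min break → 4 h 54 min
Total worked: 30 h 5 min = 30.08 h.
Threshold 40 h → overtime 0 h 0 min, regular 30 h 5 min.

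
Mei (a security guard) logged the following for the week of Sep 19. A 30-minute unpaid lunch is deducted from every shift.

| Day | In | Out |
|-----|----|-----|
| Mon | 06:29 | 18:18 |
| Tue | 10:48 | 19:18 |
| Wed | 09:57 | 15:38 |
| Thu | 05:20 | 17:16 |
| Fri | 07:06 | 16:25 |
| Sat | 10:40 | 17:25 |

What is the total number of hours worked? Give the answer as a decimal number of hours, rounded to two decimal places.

51.00 hours

Mon: 06:29–18:18 = 11 h 49 min; less 30 min break → 11 h 19 min
Tue: 10:48–19:18 = 8 h 30 min; less 30 min break → 8 h 0 min
Wed: 09:57–15:38 = 5 h 41 min; less 30 min break → 5 h 11 min
Thu: 05:20–17:16 = 11 h 56 min; less 30 min break → 11 h 26 min
Fri: 07:06–16:25 = 9 h 19 min; less 30 min break → 8 h 49 min
Sat: 10:40–17:25 = 6 h 45 min; less 30 min break → 6 h 15 min
Total: 11 h 19 min + 8 h 0 min + 5 h 11 min + 11 h 26 min + 8 h 49 min + 6 h 15 min = 51 h 0 min.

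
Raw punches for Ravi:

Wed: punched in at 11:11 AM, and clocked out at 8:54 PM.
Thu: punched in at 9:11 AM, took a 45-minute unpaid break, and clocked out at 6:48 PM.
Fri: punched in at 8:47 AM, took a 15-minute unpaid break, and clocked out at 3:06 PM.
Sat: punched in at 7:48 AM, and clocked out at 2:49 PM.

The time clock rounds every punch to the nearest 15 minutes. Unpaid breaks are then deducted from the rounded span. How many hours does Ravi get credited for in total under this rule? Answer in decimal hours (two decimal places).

Wed: in 11:11 AM→11:15 AM, out 8:54 PM→9:00 PM; 9 h 45 min
Thu: in 9:11 AM→9:15 AM, out 6:48 PM→6:45 PM; 9 h 30 min − 45 min = 8 h 45 min
Fri: in 8:47 AM→8:45 AM, out 3:06 PM→3:00 PM; 6 h 15 min − 15 min = 6 h 0 min
Sat: in 7:48 AM→7:45 AM, out 2:49 PM→2:45 PM; 7 h 0 min
Total credited: 31 h 30 min.

31.50 hours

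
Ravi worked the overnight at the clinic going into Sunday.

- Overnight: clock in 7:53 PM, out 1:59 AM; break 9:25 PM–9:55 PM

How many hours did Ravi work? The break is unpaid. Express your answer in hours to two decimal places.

5.60 hours

Overnight: 7:53 PM → midnight = 4 h 7 min; midnight → 1:59 AM = 1 h 59 min; span 6 h 6 min; less 30 min break → 5 h 36 min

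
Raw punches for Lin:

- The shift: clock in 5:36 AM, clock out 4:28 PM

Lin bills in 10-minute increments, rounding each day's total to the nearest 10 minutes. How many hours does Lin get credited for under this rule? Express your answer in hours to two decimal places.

The shift: 5:36 AM–4:28 PM = 10 h 52 min → rounds to 10 h 50 min

10.83 hours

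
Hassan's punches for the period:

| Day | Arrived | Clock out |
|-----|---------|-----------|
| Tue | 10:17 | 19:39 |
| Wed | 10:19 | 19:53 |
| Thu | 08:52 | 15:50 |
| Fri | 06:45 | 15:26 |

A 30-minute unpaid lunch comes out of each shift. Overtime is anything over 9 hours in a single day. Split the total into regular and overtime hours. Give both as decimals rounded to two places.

Regular 32.52 hours, overtime 0.07 hours

Tue: 10:17–19:39 = 9 h 22 min; less 30 min break → 8 h 52 min
Wed: 10:19–19:53 = 9 h 34 min; less 30 min break → 9 h 4 min
Thu: 08:52–15:50 = 6 h 58 min; less 30 min break → 6 h 28 min
Fri: 06:45–15:26 = 8 h 41 min; less 30 min break → 8 h 11 min
Tue reg 8 h 52 min / OT 0 h 0 min; Wed reg 9 h 0 min / OT 0 h 4 min; Thu reg 6 h 28 min / OT 0 h 0 min; Fri reg 8 h 11 min / OT 0 h 0 min.
Totals: regular 32 h 31 min, overtime 0 h 4 min.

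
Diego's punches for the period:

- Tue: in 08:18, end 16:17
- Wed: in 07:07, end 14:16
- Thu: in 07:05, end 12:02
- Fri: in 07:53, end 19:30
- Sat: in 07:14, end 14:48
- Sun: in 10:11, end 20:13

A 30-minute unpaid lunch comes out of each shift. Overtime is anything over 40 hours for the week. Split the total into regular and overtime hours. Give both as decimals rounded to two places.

Tue: 08:18–16:17 = 7 h 59 min; less 30 min break → 7 h 29 min
Wed: 07:07–14:16 = 7 h 9 min; less 30 min break → 6 h 39 min
Thu: 07:05–12:02 = 4 h 57 min; less 30 min break → 4 h 27 min
Fri: 07:53–19:30 = 11 h 37 min; less 30 min break → 11 h 7 min
Sat: 07:14–14:48 = 7 h 34 min; less 30 min break → 7 h 4 min
Sun: 10:11–20:13 = 10 h 2 min; less 30 min break → 9 h 32 min
Total worked: 46 h 18 min = 46.30 h.
Threshold 40 h → overtime 6 h 18 min, regular 40 h 0 min.

Regular 40.00 hours, overtime 6.30 hours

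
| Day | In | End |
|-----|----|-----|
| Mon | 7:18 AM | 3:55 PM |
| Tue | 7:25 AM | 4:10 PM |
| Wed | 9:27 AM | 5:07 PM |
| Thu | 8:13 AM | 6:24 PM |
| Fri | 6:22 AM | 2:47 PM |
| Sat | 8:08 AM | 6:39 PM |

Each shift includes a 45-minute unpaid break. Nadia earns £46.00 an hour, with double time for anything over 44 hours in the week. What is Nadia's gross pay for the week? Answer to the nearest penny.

£2543.80

Mon: 7:18 AM–3:55 PM = 8 h 37 min; less 45 min break → 7 h 52 min
Tue: 7:25 AM–4:10 PM = 8 h 45 min; less 45 min break → 8 h 0 min
Wed: 9:27 AM–5:07 PM = 7 h 40 min; less 45 min break → 6 h 55 min
Thu: 8:13 AM–6:24 PM = 10 h 11 min; less 45 min break → 9 h 26 min
Fri: 6:22 AM–2:47 PM = 8 h 25 min; less 45 min break → 7 h 40 min
Sat: 8:08 AM–6:39 PM = 10 h 31 min; less 45 min break → 9 h 46 min
Total worked: 49 h 39 min = 2979 min.
Regular 44 h 0 min = 2640 min at £46.00/h; overtime 5 h 39 min = 339 min at £92.00/h.
Pay = (2640 × £46.00 + 339 × £92.00) ÷ 60 = £2543.80.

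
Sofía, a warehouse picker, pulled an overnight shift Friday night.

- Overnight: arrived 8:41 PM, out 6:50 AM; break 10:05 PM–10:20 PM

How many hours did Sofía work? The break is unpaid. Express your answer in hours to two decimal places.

Overnight: 8:41 PM → midnight = 3 h 19 min; midnight → 6:50 AM = 6 h 50 min; span 10 h 9 min; less 15 min break → 9 h 54 min

9.90 hours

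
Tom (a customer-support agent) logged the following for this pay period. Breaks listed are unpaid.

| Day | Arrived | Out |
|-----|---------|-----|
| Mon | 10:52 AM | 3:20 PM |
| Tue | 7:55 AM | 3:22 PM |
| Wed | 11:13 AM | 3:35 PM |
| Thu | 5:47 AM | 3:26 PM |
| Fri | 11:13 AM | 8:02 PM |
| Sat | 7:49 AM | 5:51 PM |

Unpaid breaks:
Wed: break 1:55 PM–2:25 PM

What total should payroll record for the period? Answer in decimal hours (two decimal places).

44.28 hours

Mon: 10:52 AM–3:20 PM = 4 h 28 min
Tue: 7:55 AM–3:22 PM = 7 h 27 min
Wed: 11:13 AM–3:35 PM = 4 h 22 min; less 30 min break → 3 h 52 min
Thu: 5:47 AM–3:26 PM = 9 h 39 min
Fri: 11:13 AM–8:02 PM = 8 h 49 min
Sat: 7:49 AM–5:51 PM = 10 h 2 min
Total: 4 h 28 min + 7 h 27 min + 3 h 52 min + 9 h 39 min + 8 h 49 min + 10 h 2 min = 44 h 17 min.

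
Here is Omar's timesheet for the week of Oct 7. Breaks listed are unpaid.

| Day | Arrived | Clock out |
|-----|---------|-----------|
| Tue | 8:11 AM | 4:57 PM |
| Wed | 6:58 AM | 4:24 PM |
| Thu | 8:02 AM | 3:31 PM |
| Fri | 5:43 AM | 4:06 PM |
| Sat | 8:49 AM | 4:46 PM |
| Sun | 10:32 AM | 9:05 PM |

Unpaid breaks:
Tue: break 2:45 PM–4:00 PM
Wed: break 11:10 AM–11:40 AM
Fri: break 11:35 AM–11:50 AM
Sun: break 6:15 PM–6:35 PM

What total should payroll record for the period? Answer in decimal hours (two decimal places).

Tue: 8:11 AM–4:57 PM = 8 h 46 min; less 75 min break → 7 h 31 min
Wed: 6:58 AM–4:24 PM = 9 h 26 min; less 30 min break → 8 h 56 min
Thu: 8:02 AM–3:31 PM = 7 h 29 min
Fri: 5:43 AM–4:06 PM = 10 h 23 min; less 15 min break → 10 h 8 min
Sat: 8:49 AM–4:46 PM = 7 h 57 min
Sun: 10:32 AM–9:05 PM = 10 h 33 min; less 20 min break → 10 h 13 min
Total: 7 h 31 min + 8 h 56 min + 7 h 29 min + 10 h 8 min + 7 h 57 min + 10 h 13 min = 52 h 14 min.

52.23 hours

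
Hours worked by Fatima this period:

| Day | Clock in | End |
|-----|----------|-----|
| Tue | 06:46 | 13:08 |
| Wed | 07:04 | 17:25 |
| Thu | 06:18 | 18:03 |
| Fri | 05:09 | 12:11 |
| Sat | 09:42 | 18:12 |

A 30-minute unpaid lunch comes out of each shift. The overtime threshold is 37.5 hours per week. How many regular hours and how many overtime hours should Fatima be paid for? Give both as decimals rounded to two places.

Tue: 06:46–13:08 = 6 h 22 min; less 30 min break → 5 h 52 min
Wed: 07:04–17:25 = 10 h 21 min; less 30 min break → 9 h 51 min
Thu: 06:18–18:03 = 11 h 45 min; less 30 min break → 11 h 15 min
Fri: 05:09–12:11 = 7 h 2 min; less 30 min break → 6 h 32 min
Sat: 09:42–18:12 = 8 h 30 min; less 30 min break → 8 h 0 min
Total worked: 41 h 30 min = 41.50 h.
Threshold 37.5 h → overtime 4 h 0 min, regular 37 h 30 min.

Regular 37.50 hours, overtime 4.00 hours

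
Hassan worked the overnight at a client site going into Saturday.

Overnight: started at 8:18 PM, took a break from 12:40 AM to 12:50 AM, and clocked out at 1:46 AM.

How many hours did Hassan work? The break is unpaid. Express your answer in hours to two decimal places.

Overnight: 8:18 PM → midnight = 3 h 42 min; midnight → 1:46 AM = 1 h 46 min; span 5 h 28 min; less 10 min break → 5 h 18 min

5.30 hours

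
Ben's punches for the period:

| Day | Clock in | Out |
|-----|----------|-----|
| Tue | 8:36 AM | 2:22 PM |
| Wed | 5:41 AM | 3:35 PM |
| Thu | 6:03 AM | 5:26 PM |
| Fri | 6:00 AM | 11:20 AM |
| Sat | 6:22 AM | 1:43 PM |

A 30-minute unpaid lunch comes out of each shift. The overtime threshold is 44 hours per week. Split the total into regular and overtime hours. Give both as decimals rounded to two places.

Regular 37.23 hours, overtime 0.00 hours

Tue: 8:36 AM–2:22 PM = 5 h 46 min; less 30 min break → 5 h 16 min
Wed: 5:41 AM–3:35 PM = 9 h 54 min; less 30 min break → 9 h 24 min
Thu: 6:03 AM–5:26 PM = 11 h 23 min; less 30 min break → 10 h 53 min
Fri: 6:00 AM–11:20 AM = 5 h 20 min; less 30 min break → 4 h 50 min
Sat: 6:22 AM–1:43 PM = 7 h 21 min; less 30 min break → 6 h 51 min
Total worked: 37 h 14 min = 37.23 h.
Threshold 44 h → overtime 0 h 0 min, regular 37 h 14 min.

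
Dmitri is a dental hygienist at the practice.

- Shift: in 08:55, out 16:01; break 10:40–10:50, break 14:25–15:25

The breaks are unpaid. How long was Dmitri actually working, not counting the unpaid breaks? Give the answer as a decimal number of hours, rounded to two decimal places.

Shift: 08:55–16:01 = 7 h 6 min; less 70 min break → 5 h 56 min

5.93 hours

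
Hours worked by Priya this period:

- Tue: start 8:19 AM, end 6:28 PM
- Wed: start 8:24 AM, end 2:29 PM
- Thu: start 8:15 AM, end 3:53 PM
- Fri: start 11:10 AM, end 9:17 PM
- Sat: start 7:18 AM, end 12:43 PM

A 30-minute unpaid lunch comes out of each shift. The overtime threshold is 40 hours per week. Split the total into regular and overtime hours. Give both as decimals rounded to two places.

Regular 36.90 hours, overtime 0.00 hours

Tue: 8:19 AM–6:28 PM = 10 h 9 min; less 30 min break → 9 h 39 min
Wed: 8:24 AM–2:29 PM = 6 h 5 min; less 30 min break → 5 h 35 min
Thu: 8:15 AM–3:53 PM = 7 h 38 min; less 30 min break → 7 h 8 min
Fri: 11:10 AM–9:17 PM = 10 h 7 min; less 30 min break → 9 h 37 min
Sat: 7:18 AM–12:43 PM = 5 h 25 min; less 30 min break → 4 h 55 min
Total worked: 36 h 54 min = 36.90 h.
Threshold 40 h → overtime 0 h 0 min, regular 36 h 54 min.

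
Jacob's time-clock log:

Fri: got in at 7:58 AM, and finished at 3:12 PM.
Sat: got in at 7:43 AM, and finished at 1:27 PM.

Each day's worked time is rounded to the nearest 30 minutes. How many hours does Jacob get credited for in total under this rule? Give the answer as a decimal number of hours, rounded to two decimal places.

12.50 hours

Fri: 7:58 AM–3:12 PM = 7 h 14 min → rounds to 7 h 0 min
Sat: 7:43 AM–1:27 PM = 5 h 44 min → rounds to 5 h 30 min
Total credited: 12 h 30 min.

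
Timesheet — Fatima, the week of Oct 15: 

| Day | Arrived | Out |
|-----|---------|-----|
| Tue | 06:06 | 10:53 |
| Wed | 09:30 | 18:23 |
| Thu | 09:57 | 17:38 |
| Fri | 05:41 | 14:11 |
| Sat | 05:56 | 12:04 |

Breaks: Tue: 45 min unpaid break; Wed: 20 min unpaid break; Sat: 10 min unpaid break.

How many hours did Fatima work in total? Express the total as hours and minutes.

34 h 44 min

Tue: 06:06–10:53 = 4 h 47 min; less 45 min break → 4 h 2 min
Wed: 09:30–18:23 = 8 h 53 min; less 20 min break → 8 h 33 min
Thu: 09:57–17:38 = 7 h 41 min
Fri: 05:41–14:11 = 8 h 30 min
Sat: 05:56–12:04 = 6 h 8 min; less 10 min break → 5 h 58 min
Total: 4 h 2 min + 8 h 33 min + 7 h 41 min + 8 h 30 min + 5 h 58 min = 34 h 44 min.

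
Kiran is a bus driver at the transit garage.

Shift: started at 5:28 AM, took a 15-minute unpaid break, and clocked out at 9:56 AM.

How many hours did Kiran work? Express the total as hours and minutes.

4 h 13 min

Shift: 5:28 AM–9:56 AM = 4 h 28 min; less 15 min break → 4 h 13 min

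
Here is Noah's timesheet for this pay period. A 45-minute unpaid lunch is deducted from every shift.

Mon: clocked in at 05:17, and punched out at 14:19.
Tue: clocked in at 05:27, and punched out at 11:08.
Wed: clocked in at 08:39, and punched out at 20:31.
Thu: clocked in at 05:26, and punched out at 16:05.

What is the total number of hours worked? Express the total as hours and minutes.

34 h 14 min

Mon: 05:17–14:19 = 9 h 2 min; less 45 min break → 8 h 17 min
Tue: 05:27–11:08 = 5 h 41 min; less 45 min break → 4 h 56 min
Wed: 08:39–20:31 = 11 h 52 min; less 45 min break → 11 h 7 min
Thu: 05:26–16:05 = 10 h 39 min; less 45 min break → 9 h 54 min
Total: 8 h 17 min + 4 h 56 min + 11 h 7 min + 9 h 54 min = 34 h 14 min.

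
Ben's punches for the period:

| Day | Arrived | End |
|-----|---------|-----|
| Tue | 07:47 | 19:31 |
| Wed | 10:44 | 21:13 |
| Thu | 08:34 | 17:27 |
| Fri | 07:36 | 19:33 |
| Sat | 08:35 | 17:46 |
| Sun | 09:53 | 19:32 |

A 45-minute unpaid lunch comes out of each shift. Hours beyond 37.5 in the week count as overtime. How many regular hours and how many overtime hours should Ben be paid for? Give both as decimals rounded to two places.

Regular 37.50 hours, overtime 19.88 hours

Tue: 07:47–19:31 = 11 h 44 min; less 45 min break → 10 h 59 min
Wed: 10:44–21:13 = 10 h 29 min; less 45 min break → 9 h 44 min
Thu: 08:34–17:27 = 8 h 53 min; less 45 min break → 8 h 8 min
Fri: 07:36–19:33 = 11 h 57 min; less 45 min break → 11 h 12 min
Sat: 08:35–17:46 = 9 h 11 min; less 45 min break → 8 h 26 min
Sun: 09:53–19:32 = 9 h 39 min; less 45 min break → 8 h 54 min
Total worked: 57 h 23 min = 57.38 h.
Threshold 37.5 h → overtime 19 h 53 min, regular 37 h 30 min.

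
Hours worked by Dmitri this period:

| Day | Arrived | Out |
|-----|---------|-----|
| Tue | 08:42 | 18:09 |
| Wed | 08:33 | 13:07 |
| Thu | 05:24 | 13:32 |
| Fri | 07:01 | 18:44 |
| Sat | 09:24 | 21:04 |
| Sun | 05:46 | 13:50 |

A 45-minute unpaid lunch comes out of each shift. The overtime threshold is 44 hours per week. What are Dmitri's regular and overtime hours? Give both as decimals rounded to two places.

Tue: 08:42–18:09 = 9 h 27 min; less 45 min break → 8 h 42 min
Wed: 08:33–13:07 = 4 h 34 min; less 45 min break → 3 h 49 min
Thu: 05:24–13:32 = 8 h 8 min; less 45 min break → 7 h 23 min
Fri: 07:01–18:44 = 11 h 43 min; less 45 min break → 10 h 58 min
Sat: 09:24–21:04 = 11 h 40 min; less 45 min break → 10 h 55 min
Sun: 05:46–13:50 = 8 h 4 min; less 45 min break → 7 h 19 min
Total worked: 49 h 6 min = 49.10 h.
Threshold 44 h → overtime 5 h 6 min, regular 44 h 0 min.

Regular 44.00 hours, overtime 5.10 hours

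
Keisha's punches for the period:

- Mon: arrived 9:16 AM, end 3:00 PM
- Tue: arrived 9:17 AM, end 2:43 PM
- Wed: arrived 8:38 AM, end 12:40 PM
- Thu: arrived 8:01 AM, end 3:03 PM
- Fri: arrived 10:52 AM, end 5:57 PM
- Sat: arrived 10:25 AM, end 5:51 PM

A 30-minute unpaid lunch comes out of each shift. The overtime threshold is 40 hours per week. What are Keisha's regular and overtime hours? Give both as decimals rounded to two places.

Mon: 9:16 AM–3:00 PM = 5 h 44 min; less 30 min break → 5 h 14 min
Tue: 9:17 AM–2:43 PM = 5 h 26 min; less 30 min break → 4 h 56 min
Wed: 8:38 AM–12:40 PM = 4 h 2 min; less 30 min break → 3 h 32 min
Thu: 8:01 AM–3:03 PM = 7 h 2 min; less 30 min break → 6 h 32 min
Fri: 10:52 AM–5:57 PM = 7 h 5 min; less 30 min break → 6 h 35 min
Sat: 10:25 AM–5:51 PM = 7 h 26 min; less 30 min break → 6 h 56 min
Total worked: 33 h 45 min = 33.75 h.
Threshold 40 h → overtime 0 h 0 min, regular 33 h 45 min.

Regular 33.75 hours, overtime 0.00 hours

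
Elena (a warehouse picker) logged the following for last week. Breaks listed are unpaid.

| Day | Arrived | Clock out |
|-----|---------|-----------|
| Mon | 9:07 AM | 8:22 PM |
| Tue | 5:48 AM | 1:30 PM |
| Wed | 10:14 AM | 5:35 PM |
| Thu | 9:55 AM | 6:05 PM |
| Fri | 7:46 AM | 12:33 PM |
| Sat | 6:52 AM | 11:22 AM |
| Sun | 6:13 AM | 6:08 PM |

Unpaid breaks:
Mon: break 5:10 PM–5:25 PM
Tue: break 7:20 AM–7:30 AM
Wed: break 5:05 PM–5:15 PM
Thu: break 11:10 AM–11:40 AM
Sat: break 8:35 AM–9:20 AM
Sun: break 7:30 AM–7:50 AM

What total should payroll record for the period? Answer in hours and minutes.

Mon: 9:07 AM–8:22 PM = 11 h 15 min; less 15 min break → 11 h 0 min
Tue: 5:48 AM–1:30 PM = 7 h 42 min; less 10 min break → 7 h 32 min
Wed: 10:14 AM–5:35 PM = 7 h 21 min; less 10 min break → 7 h 11 min
Thu: 9:55 AM–6:05 PM = 8 h 10 min; less 30 min break → 7 h 40 min
Fri: 7:46 AM–12:33 PM = 4 h 47 min
Sat: 6:52 AM–11:22 AM = 4 h 30 min; less 45 min break → 3 h 45 min
Sun: 6:13 AM–6:08 PM = 11 h 55 min; less 20 min break → 11 h 35 min
Total: 11 h 0 min + 7 h 32 min + 7 h 11 min + 7 h 40 min + 4 h 47 min + 3 h 45 min + 11 h 35 min = 53 h 30 min.

53 h 30 min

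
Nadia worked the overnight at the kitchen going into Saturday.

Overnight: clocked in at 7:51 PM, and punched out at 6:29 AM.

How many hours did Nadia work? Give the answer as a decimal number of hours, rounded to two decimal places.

Overnight: 7:51 PM → midnight = 4 h 9 min; midnight → 6:29 AM = 6 h 29 min; span 10 h 38 min

10.63 hours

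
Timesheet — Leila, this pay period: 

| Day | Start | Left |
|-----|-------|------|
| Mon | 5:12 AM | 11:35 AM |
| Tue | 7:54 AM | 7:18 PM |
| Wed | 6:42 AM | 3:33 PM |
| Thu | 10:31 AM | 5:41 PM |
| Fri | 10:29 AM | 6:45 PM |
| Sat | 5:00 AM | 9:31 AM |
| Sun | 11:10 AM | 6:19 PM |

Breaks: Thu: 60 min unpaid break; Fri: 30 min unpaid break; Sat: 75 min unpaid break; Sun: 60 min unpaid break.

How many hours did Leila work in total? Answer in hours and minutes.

Mon: 5:12 AM–11:35 AM = 6 h 23 min
Tue: 7:54 AM–7:18 PM = 11 h 24 min
Wed: 6:42 AM–3:33 PM = 8 h 51 min
Thu: 10:31 AM–5:41 PM = 7 h 10 min; less 60 min break → 6 h 10 min
Fri: 10:29 AM–6:45 PM = 8 h 16 min; less 30 min break → 7 h 46 min
Sat: 5:00 AM–9:31 AM = 4 h 31 min; less 75 min break → 3 h 16 min
Sun: 11:10 AM–6:19 PM = 7 h 9 min; less 60 min break → 6 h 9 min
Total: 6 h 23 min + 11 h 24 min + 8 h 51 min + 6 h 10 min + 7 h 46 min + 3 h 16 min + 6 h 9 min = 49 h 59 min.

49 h 59 min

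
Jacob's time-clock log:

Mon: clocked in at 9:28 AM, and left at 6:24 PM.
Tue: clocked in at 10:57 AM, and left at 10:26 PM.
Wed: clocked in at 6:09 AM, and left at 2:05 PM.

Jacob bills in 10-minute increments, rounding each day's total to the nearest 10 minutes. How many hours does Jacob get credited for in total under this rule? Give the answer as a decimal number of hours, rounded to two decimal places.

28.50 hours

Mon: 9:28 AM–6:24 PM = 8 h 56 min → rounds to 9 h 0 min
Tue: 10:57 AM–10:26 PM = 11 h 29 min → rounds to 11 h 30 min
Wed: 6:09 AM–2:05 PM = 7 h 56 min → rounds to 8 h 0 min
Total credited: 28 h 30 min.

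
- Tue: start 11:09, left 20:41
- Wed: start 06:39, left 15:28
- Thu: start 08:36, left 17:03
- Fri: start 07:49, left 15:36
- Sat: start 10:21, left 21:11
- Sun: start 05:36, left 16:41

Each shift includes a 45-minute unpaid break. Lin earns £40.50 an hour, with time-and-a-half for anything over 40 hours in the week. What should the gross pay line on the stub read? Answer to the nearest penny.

£2349.00

Tue: 11:09–20:41 = 9 h 32 min; less 45 min break → 8 h 47 min
Wed: 06:39–15:28 = 8 h 49 min; less 45 min break → 8 h 4 min
Thu: 08:36–17:03 = 8 h 27 min; less 45 min break → 7 h 42 min
Fri: 07:49–15:36 = 7 h 47 min; less 45 min break → 7 h 2 min
Sat: 10:21–21:11 = 10 h 50 min; less 45 min break → 10 h 5 min
Sun: 05:36–16:41 = 11 h 5 min; less 45 min break → 10 h 20 min
Total worked: 52 h 0 min = 3120 min.
Regular 40 h 0 min = 2400 min at £40.50/h; overtime 12 h 0 min = 720 min at £60.75/h.
Pay = (2400 × £40.50 + 720 × £60.75) ÷ 60 = £2349.00.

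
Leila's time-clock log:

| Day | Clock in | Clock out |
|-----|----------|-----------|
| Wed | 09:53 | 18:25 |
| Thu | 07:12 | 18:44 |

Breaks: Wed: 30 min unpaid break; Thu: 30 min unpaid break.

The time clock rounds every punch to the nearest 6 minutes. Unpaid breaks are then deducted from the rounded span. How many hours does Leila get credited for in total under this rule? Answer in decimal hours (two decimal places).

19.00 hours

Wed: in 09:53→09:54, out 18:25→18:24; 8 h 30 min − 30 min = 8 h 0 min
Thu: in 07:12→07:12, out 18:44→18:42; 11 h 30 min − 30 min = 11 h 0 min
Total credited: 19 h 0 min.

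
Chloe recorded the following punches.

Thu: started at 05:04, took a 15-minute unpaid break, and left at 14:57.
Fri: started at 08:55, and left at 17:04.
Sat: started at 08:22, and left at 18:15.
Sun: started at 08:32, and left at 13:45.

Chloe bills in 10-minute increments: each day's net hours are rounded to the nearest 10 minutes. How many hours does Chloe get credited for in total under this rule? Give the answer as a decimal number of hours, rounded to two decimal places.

Thu: 05:04–14:57 = 9 h 53 min − 15 min = 9 h 38 min → rounds to 9 h 40 min
Fri: 08:55–17:04 = 8 h 9 min → rounds to 8 h 10 min
Sat: 08:22–18:15 = 9 h 53 min → rounds to 9 h 50 min
Sun: 08:32–13:45 = 5 h 13 min → rounds to 5 h 10 min
Total credited: 32 h 50 min.

32.83 hours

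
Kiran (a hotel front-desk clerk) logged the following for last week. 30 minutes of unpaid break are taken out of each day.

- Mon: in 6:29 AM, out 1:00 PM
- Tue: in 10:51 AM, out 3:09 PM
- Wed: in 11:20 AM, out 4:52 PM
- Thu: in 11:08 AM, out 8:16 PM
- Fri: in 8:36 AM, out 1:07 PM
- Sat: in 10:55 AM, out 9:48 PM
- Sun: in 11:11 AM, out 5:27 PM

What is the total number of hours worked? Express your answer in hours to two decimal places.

43.65 hours

Mon: 6:29 AM–1:00 PM = 6 h 31 min; less 30 min break → 6 h 1 min
Tue: 10:51 AM–3:09 PM = 4 h 18 min; less 30 min break → 3 h 48 min
Wed: 11:20 AM–4:52 PM = 5 h 32 min; less 30 min break → 5 h 2 min
Thu: 11:08 AM–8:16 PM = 9 h 8 min; less 30 min break → 8 h 38 min
Fri: 8:36 AM–1:07 PM = 4 h 31 min; less 30 min break → 4 h 1 min
Sat: 10:55 AM–9:48 PM = 10 h 53 min; less 30 min break → 10 h 23 min
Sun: 11:11 AM–5:27 PM = 6 h 16 min; less 30 min break → 5 h 46 min
Total: 6 h 1 min + 3 h 48 min + 5 h 2 min + 8 h 38 min + 4 h 1 min + 10 h 23 min + 5 h 46 min = 43 h 39 min.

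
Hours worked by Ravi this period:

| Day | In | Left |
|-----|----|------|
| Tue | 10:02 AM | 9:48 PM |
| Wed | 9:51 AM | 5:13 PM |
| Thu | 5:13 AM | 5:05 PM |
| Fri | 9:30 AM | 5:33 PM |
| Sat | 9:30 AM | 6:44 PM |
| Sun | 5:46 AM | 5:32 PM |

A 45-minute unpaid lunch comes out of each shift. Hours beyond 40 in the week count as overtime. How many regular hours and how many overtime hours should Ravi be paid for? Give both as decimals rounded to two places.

Tue: 10:02 AM–9:48 PM = 11 h 46 min; less 45 min break → 11 h 1 min
Wed: 9:51 AM–5:13 PM = 7 h 22 min; less 45 min break → 6 h 37 min
Thu: 5:13 AM–5:05 PM = 11 h 52 min; less 45 min break → 11 h 7 min
Fri: 9:30 AM–5:33 PM = 8 h 3 min; less 45 min break → 7 h 18 min
Sat: 9:30 AM–6:44 PM = 9 h 14 min; less 45 min break → 8 h 29 min
Sun: 5:46 AM–5:32 PM = 11 h 46 min; less 45 min break → 11 h 1 min
Total worked: 55 h 33 min = 55.55 h.
Threshold 40 h → overtime 15 h 33 min, regular 40 h 0 min.

Regular 40.00 hours, overtime 15.55 hours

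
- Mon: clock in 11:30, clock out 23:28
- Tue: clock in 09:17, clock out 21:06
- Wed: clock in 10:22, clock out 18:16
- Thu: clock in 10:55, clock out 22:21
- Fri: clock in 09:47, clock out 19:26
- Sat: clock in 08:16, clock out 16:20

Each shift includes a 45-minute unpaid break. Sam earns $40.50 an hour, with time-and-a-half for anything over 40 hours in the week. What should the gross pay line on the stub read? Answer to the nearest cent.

$2612.25

Mon: 11:30–23:28 = 11 h 58 min; less 45 min break → 11 h 13 min
Tue: 09:17–21:06 = 11 h 49 min; less 45 min break → 11 h 4 min
Wed: 10:22–18:16 = 7 h 54 min; less 45 min break → 7 h 9 min
Thu: 10:55–22:21 = 11 h 26 min; less 45 min break → 10 h 41 min
Fri: 09:47–19:26 = 9 h 39 min; less 45 min break → 8 h 54 min
Sat: 08:16–16:20 = 8 h 4 min; less 45 min break → 7 h 19 min
Total worked: 56 h 20 min = 3380 min.
Regular 40 h 0 min = 2400 min at $40.50/h; overtime 16 h 20 min = 980 min at $60.75/h.
Pay = (2400 × $40.50 + 980 × $60.75) ÷ 60 = $2612.25.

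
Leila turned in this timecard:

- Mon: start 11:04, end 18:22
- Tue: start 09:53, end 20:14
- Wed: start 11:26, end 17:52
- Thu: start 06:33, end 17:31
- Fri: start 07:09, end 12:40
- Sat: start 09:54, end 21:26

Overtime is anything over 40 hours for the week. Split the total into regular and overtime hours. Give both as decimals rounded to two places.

Regular 40.00 hours, overtime 12.10 hours

Mon: 11:04–18:22 = 7 h 18 min
Tue: 09:53–20:14 = 10 h 21 min
Wed: 11:26–17:52 = 6 h 26 min
Thu: 06:33–17:31 = 10 h 58 min
Fri: 07:09–12:40 = 5 h 31 min
Sat: 09:54–21:26 = 11 h 32 min
Total worked: 52 h 6 min = 52.10 h.
Threshold 40 h → overtime 12 h 6 min, regular 40 h 0 min.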